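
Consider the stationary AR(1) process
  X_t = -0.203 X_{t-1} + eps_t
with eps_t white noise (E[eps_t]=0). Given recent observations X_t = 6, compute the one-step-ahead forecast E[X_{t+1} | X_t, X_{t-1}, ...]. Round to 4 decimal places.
E[X_{t+1} \mid \mathcal F_t] = -1.2180

For an AR(p) model X_t = c + sum_i phi_i X_{t-i} + eps_t, the
one-step-ahead conditional mean is
  E[X_{t+1} | X_t, ...] = c + sum_i phi_i X_{t+1-i}.
Substitute known values:
  E[X_{t+1} | ...] = (-0.203) * (6)
                   = -1.2180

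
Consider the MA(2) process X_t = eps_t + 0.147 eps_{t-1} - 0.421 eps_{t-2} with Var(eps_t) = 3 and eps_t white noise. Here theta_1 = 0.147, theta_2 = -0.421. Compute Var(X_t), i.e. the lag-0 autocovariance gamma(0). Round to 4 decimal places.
\gamma(0) = 3.5966

For an MA(q) process X_t = eps_t + sum_i theta_i eps_{t-i} with
Var(eps_t) = sigma^2, the variance is
  gamma(0) = sigma^2 * (1 + sum_i theta_i^2).
  sum_i theta_i^2 = (0.147)^2 + (-0.421)^2 = 0.021609 + 0.177241 = 0.19885.
  gamma(0) = 3 * (1 + 0.19885) = 3 * 1.19885 = 3.59655, which rounds to 3.5966.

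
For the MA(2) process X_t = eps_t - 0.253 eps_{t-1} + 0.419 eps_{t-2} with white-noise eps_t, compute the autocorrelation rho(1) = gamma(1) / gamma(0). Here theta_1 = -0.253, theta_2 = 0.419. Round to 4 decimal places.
\rho(1) = -0.2896

For an MA(q) process with theta_0 = 1, the autocovariance is
  gamma(k) = sigma^2 * sum_{i=0..q-k} theta_i * theta_{i+k},
and rho(k) = gamma(k) / gamma(0). Sigma^2 cancels.
  numerator   = (1)*(-0.253) + (-0.253)*(0.419) = -0.359007.
  denominator = (1)^2 + (-0.253)^2 + (0.419)^2 = 1.23957.
  rho(1) = -0.359007 / 1.23957 = -0.2896.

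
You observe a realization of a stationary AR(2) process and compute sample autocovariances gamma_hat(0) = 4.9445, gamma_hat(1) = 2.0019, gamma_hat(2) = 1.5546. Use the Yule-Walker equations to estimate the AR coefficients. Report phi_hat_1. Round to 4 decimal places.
\hat\phi_{1} = 0.3320

The Yule-Walker equations for an AR(p) process read, in matrix form,
  Gamma_p phi = r_p,   with   (Gamma_p)_{ij} = gamma(|i - j|),
                       (r_p)_i = gamma(i),   i,j = 1..p.
Substitute the sample gammas (Toeplitz matrix and right-hand side of size 2):
  Gamma_p = [[4.9445, 2.0019], [2.0019, 4.9445]]
  r_p     = [2.0019, 1.5546]
Written out:
  4.9445 phi_1 + 2.0019 phi_2 = 2.0019
  2.0019 phi_1 + 4.9445 phi_2 = 1.5546
Solve by Cramer's rule:
  det = gamma(0)^2 - gamma(1)^2 = (4.9445)^2 - (2.0019)^2 = 24.44808025 - 4.00760361 = 20.44047664
  phi_hat_1 = [gamma(1) gamma(0) - gamma(1) gamma(2)] / det = [(2.0019)(4.9445) - (2.0019)(1.5546)] / 20.44047664 = 6.78624081 / 20.44047664 = 0.332
  phi_hat_2 = [gamma(0) gamma(2) - gamma(1)^2] / det = [(4.9445)(1.5546) - (2.0019)^2] / 20.44047664 = 3.67911609 / 20.44047664 = 0.18
So phi_hat = [0.3320, 0.1800].
Therefore phi_hat_1 = 0.3320.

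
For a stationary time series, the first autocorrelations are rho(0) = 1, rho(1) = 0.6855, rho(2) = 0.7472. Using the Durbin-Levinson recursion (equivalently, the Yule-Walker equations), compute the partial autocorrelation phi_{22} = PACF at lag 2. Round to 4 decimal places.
\phi_{22} = 0.5231

The PACF at lag k is phi_{kk}, the last component of the solution
to the Yule-Walker system G_k phi = r_k where
  (G_k)_{ij} = rho(|i - j|), (r_k)_i = rho(i), i,j = 1..k.
Equivalently, Durbin-Levinson gives phi_{kk} iteratively:
  phi_{11} = rho(1)
  phi_{kk} = [rho(k) - sum_{j=1..k-1} phi_{k-1,j} rho(k-j)]
            / [1 - sum_{j=1..k-1} phi_{k-1,j} rho(j)],
  phi_{k,j} = phi_{k-1,j} - phi_{kk} phi_{k-1,k-j},  j = 1..k-1.
Step k = 1:
  phi_11 = rho(1) = 0.6855.
Step k = 2:
  phi_22 = [rho(2) - phi_11 rho(1)] / [1 - phi_11 rho(1)] = [0.7472 - (0.6855)(0.6855)] / [1 - (0.6855)(0.6855)]
         = 0.27728975 / 0.53008975 = 0.5231.
Therefore phi_{22} = 0.5231.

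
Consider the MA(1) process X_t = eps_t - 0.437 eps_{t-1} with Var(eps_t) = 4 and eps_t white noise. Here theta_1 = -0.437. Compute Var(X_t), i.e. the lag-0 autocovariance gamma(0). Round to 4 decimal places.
\gamma(0) = 4.7639

For an MA(q) process X_t = eps_t + sum_i theta_i eps_{t-i} with
Var(eps_t) = sigma^2, the variance is
  gamma(0) = sigma^2 * (1 + sum_i theta_i^2).
  sum_i theta_i^2 = (-0.437)^2 = 0.190969.
  gamma(0) = 4 * (1 + 0.190969) = 4 * 1.190969 = 4.763876, which rounds to 4.7639.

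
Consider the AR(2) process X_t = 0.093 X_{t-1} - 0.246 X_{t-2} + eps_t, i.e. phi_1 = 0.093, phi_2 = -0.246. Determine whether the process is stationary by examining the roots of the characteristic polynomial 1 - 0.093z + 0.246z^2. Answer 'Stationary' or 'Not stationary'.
\text{Stationary}

The AR(p) characteristic polynomial is P(z) = 1 - 0.093z + 0.246z^2.
Stationarity requires all roots to lie outside the unit circle, i.e. |z| > 1 for every root.
Set 1 + (-0.093) z + (0.246) z^2 = 0, i.e. a z^2 + b z + c = 0 with a = 0.246, b = -0.093, c = 1.
Discriminant D = b^2 - 4ac = (-0.093)^2 - 4*(0.246)*1 = 0.008649 - (0.984) = -0.975351.
D < 0, so the roots are the complex-conjugate pair z = (-b +/- i sqrt(-D)) / (2a) = 0.189 +/- 2.0073i.
For a conjugate pair |z|^2 = z * conj(z) = (product of roots) = c/a = 1/(0.246) = 4.065041, so |z| = sqrt(4.065041) = 2.0162 for both roots.
Moduli of all roots: 2.0162, 2.0162.
All moduli strictly greater than 1? Yes.
Verdict: Stationary.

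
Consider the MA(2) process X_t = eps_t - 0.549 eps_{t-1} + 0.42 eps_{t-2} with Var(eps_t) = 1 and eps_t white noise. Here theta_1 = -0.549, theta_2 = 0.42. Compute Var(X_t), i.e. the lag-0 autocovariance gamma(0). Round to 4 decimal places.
\gamma(0) = 1.4778

For an MA(q) process X_t = eps_t + sum_i theta_i eps_{t-i} with
Var(eps_t) = sigma^2, the variance is
  gamma(0) = sigma^2 * (1 + sum_i theta_i^2).
  sum_i theta_i^2 = (-0.549)^2 + (0.42)^2 = 0.301401 + 0.1764 = 0.477801.
  gamma(0) = 1 * (1 + 0.477801) = 1 * 1.477801 = 1.477801, which rounds to 1.4778.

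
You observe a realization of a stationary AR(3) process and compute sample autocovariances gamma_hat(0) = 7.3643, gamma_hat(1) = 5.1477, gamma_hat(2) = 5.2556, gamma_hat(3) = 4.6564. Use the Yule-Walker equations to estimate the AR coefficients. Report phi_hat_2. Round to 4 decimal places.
\hat\phi_{2} = 0.3970

The Yule-Walker equations for an AR(p) process read, in matrix form,
  Gamma_p phi = r_p,   with   (Gamma_p)_{ij} = gamma(|i - j|),
                       (r_p)_i = gamma(i),   i,j = 1..p.
Substitute the sample gammas (Toeplitz matrix and right-hand side of size 3):
  Gamma_p = [[7.3643, 5.1477, 5.2556], [5.1477, 7.3643, 5.1477], [5.2556, 5.1477, 7.3643]]
  r_p     = [5.1477, 5.2556, 4.6564]
Written out (R1..R3):
  (R1) 7.3643 phi_1 + 5.1477 phi_2 + 5.2556 phi_3 = 5.1477
  (R2) 5.1477 phi_1 + 7.3643 phi_2 + 5.1477 phi_3 = 5.2556
  (R3) 5.2556 phi_1 + 5.1477 phi_2 + 7.3643 phi_3 = 4.6564
Gaussian elimination:
  R2 <- R2 - (5.1477/7.3643) R1 = R2 - (0.699007) R1:  3.76602 phi_2 + 1.473997 phi_3 = 1.65732
  R3 <- R3 - (5.2556/7.3643) R1 = R3 - (0.713659) R1:  1.473997 phi_2 + 3.613593 phi_3 = 0.982697
  R3 <- R3 - (1.473997/3.76602) R2 = R3 - (0.391394) R2:  3.03668 phi_3 = 0.334032
Back-substitution:
  phi_hat_3 = 0.334032 / 3.03668 = 0.109999
  phi_hat_2 = (1.65732 - (1.473997)(0.109999)) / 3.76602 = 0.397019
  phi_hat_1 = (5.1477 - (5.1477)(0.397019) - (5.2556)(0.109999)) / 7.3643 = 0.342986
So phi_hat = [0.3430, 0.3970, 0.1100].
Therefore phi_hat_2 = 0.3970.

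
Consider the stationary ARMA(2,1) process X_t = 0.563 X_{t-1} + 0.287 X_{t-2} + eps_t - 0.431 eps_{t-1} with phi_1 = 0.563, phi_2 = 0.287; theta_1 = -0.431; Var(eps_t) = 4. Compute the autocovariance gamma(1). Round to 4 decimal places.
\gamma(1) = 2.1998

Multiply the model equation by X_{t-k} and take expectations. With theta_0 = psi_0 = 1 and psi_j the MA(infinity) weights, this gives
  gamma(k) - sum_i phi_i gamma(k-i) = c_k,
  c_k = sigma^2 * sum_{j=k..q} theta_j psi_{j-k}   (c_k = 0 for k > q),
using gamma(-m) = gamma(m).
psi-weights needed (psi_j = theta_j + sum_i phi_i psi_{j-i}):
  psi_1 = theta_1 + phi_1 = -0.431 + (0.563) = 0.132
Right-hand sides:
  c_0 = sigma^2 (1 + theta_1 psi_1) = 4 * (1 + (-0.431)(0.132)) = 4 * 0.943108 = 3.772432
  c_1 = sigma^2 theta_1 = 4 * (-0.431) = -1.724
  c_2 = 0
Equations for k = 0, 1, 2 (AR order 2, c_2 = 0):
  (E0) gamma(0) = phi_1 gamma(1) + phi_2 gamma(2) + c_0
  (E1) gamma(1) = phi_1 gamma(0) + phi_2 gamma(1) + c_1
  (E2) gamma(2) = phi_1 gamma(1) + phi_2 gamma(0)
From (E1): gamma(1) = A gamma(0) + B with
  A = phi_1 / (1 - phi_2) = 0.563 / 0.713 = 0.789621,   B = c_1 / (1 - phi_2) = -1.724 / 0.713 = -2.417952.
Insert (E2) into (E0): gamma(0) (1 - phi_2^2) = phi_1 (1 + phi_2) gamma(1) + c_0.
  phi_1 (1 + phi_2) = (0.563)(1.287) = 0.724581,   1 - phi_2^2 = 0.917631.
Replace gamma(1) by A gamma(0) + B and collect gamma(0):
  gamma(0) [0.917631 - (0.724581)(0.789621)] = (0.724581)(-2.417952) + 3.772432
  gamma(0) * 0.345486 = 2.02043
  gamma(0) = 2.02043 / 0.345486 = 5.848073.
  gamma(1) = A gamma(0) + B = (0.789621)(5.848073) + (-2.417952) = 2.199811.
Therefore gamma(1) = 2.1998 (to 4 decimal places).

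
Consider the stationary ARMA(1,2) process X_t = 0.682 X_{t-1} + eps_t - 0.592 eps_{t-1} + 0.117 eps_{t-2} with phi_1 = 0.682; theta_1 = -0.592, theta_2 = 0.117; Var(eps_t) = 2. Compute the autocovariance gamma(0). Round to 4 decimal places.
\gamma(0) = 2.1352

Multiply the model equation by X_{t-k} and take expectations. With theta_0 = psi_0 = 1 and psi_j the MA(infinity) weights, this gives
  gamma(k) - sum_i phi_i gamma(k-i) = c_k,
  c_k = sigma^2 * sum_{j=k..q} theta_j psi_{j-k}   (c_k = 0 for k > q),
using gamma(-m) = gamma(m).
psi-weights needed (psi_j = theta_j + sum_i phi_i psi_{j-i}):
  psi_1 = theta_1 + phi_1 = -0.592 + (0.682) = 0.09
  psi_2 = theta_2 + phi_1 psi_1 = 0.117 + (0.682)(0.09) = 0.17838
Right-hand sides:
  c_0 = sigma^2 (1 + theta_1 psi_1 + theta_2 psi_2) = 2 * (1 + (-0.592)(0.09) + (0.117)(0.17838)) = 2 * 0.96759 = 1.935181
  c_1 = sigma^2 (theta_1 + theta_2 psi_1) = 2 * (-0.592 + (0.117)(0.09)) = -1.16294
  c_2 = sigma^2 theta_2 = 2 * (0.117) = 0.234
Equations for k = 0 and k = 1 (AR order 1):
  gamma(0) = phi_1 gamma(1) + c_0
  gamma(1) = phi_1 gamma(0) + c_1
Substituting the second into the first: gamma(0) (1 - phi_1^2) = c_0 + phi_1 c_1, so
  gamma(0) = (c_0 + phi_1 c_1) / (1 - phi_1^2) = (1.935181 + (0.682)(-1.16294)) / (1 - (0.682)^2) = 1.142056 / 0.534876 = 2.135179.
Therefore gamma(0) = 2.1352 (to 4 decimal places).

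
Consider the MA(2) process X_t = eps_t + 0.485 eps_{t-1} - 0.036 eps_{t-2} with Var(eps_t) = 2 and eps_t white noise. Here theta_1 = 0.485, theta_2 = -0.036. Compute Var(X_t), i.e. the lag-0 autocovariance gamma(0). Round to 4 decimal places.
\gamma(0) = 2.4730

For an MA(q) process X_t = eps_t + sum_i theta_i eps_{t-i} with
Var(eps_t) = sigma^2, the variance is
  gamma(0) = sigma^2 * (1 + sum_i theta_i^2).
  sum_i theta_i^2 = (0.485)^2 + (-0.036)^2 = 0.235225 + 0.001296 = 0.236521.
  gamma(0) = 2 * (1 + 0.236521) = 2 * 1.236521 = 2.473042, which rounds to 2.4730.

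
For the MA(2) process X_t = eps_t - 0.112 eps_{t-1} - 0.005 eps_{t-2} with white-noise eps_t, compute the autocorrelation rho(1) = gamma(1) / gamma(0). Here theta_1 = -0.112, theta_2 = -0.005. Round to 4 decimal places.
\rho(1) = -0.1101

For an MA(q) process with theta_0 = 1, the autocovariance is
  gamma(k) = sigma^2 * sum_{i=0..q-k} theta_i * theta_{i+k},
and rho(k) = gamma(k) / gamma(0). Sigma^2 cancels.
  numerator   = (1)*(-0.112) + (-0.112)*(-0.005) = -0.11144.
  denominator = (1)^2 + (-0.112)^2 + (-0.005)^2 = 1.012569.
  rho(1) = -0.11144 / 1.012569 = -0.1101.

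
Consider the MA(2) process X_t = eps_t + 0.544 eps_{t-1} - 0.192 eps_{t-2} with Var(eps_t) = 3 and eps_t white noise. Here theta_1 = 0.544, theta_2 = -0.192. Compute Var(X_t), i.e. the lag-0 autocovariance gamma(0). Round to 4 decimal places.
\gamma(0) = 3.9984

For an MA(q) process X_t = eps_t + sum_i theta_i eps_{t-i} with
Var(eps_t) = sigma^2, the variance is
  gamma(0) = sigma^2 * (1 + sum_i theta_i^2).
  sum_i theta_i^2 = (0.544)^2 + (-0.192)^2 = 0.295936 + 0.036864 = 0.3328.
  gamma(0) = 3 * (1 + 0.3328) = 3 * 1.3328 = 3.9984.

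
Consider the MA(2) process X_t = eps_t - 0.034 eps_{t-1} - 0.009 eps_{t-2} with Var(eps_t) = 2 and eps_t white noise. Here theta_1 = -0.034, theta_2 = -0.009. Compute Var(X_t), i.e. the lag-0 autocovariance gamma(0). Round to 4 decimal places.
\gamma(0) = 2.0025

For an MA(q) process X_t = eps_t + sum_i theta_i eps_{t-i} with
Var(eps_t) = sigma^2, the variance is
  gamma(0) = sigma^2 * (1 + sum_i theta_i^2).
  sum_i theta_i^2 = (-0.034)^2 + (-0.009)^2 = 0.001156 + 0.000081 = 0.001237.
  gamma(0) = 2 * (1 + 0.001237) = 2 * 1.001237 = 2.002474, which rounds to 2.0025.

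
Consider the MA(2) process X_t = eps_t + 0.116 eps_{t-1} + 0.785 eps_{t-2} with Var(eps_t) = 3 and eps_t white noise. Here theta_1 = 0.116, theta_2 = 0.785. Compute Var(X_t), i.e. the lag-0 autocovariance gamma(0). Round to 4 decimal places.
\gamma(0) = 4.8890

For an MA(q) process X_t = eps_t + sum_i theta_i eps_{t-i} with
Var(eps_t) = sigma^2, the variance is
  gamma(0) = sigma^2 * (1 + sum_i theta_i^2).
  sum_i theta_i^2 = (0.116)^2 + (0.785)^2 = 0.013456 + 0.616225 = 0.629681.
  gamma(0) = 3 * (1 + 0.629681) = 3 * 1.629681 = 4.889043, which rounds to 4.8890.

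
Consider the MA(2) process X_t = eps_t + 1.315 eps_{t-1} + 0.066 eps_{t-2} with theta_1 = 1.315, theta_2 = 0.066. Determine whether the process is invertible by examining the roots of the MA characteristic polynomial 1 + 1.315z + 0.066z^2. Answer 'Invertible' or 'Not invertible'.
\text{Not invertible}

The MA(q) characteristic polynomial is P(z) = 1 + 1.315z + 0.066z^2.
Invertibility requires all roots to lie outside the unit circle, i.e. |z| > 1 for every root.
Set 1 + (1.315) z + (0.066) z^2 = 0, i.e. a z^2 + b z + c = 0 with a = 0.066, b = 1.315, c = 1.
Discriminant D = b^2 - 4ac = (1.315)^2 - 4*(0.066)*1 = 1.729225 - (0.264) = 1.465225.
D >= 0, so the roots are real: z = (-b +/- sqrt(D)) / (2a) = (-1.315 +/- 1.210465) / (0.132).
  z_1 = (-1.315 + 1.210465) / (0.132) = -0.7919,   |z_1| = 0.7919.
  z_2 = (-1.315 - 1.210465) / (0.132) = -19.1323,   |z_2| = 19.1323.
Moduli of all roots: 0.7919, 19.1323.
All moduli strictly greater than 1? No.
Verdict: Not invertible.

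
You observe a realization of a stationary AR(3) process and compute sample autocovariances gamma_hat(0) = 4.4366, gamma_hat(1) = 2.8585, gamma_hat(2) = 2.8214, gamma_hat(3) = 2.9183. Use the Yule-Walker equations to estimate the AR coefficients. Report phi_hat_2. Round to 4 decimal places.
\hat\phi_{2} = 0.2500

The Yule-Walker equations for an AR(p) process read, in matrix form,
  Gamma_p phi = r_p,   with   (Gamma_p)_{ij} = gamma(|i - j|),
                       (r_p)_i = gamma(i),   i,j = 1..p.
Substitute the sample gammas (Toeplitz matrix and right-hand side of size 3):
  Gamma_p = [[4.4366, 2.8585, 2.8214], [2.8585, 4.4366, 2.8585], [2.8214, 2.8585, 4.4366]]
  r_p     = [2.8585, 2.8214, 2.9183]
Written out (R1..R3):
  (R1) 4.4366 phi_1 + 2.8585 phi_2 + 2.8214 phi_3 = 2.8585
  (R2) 2.8585 phi_1 + 4.4366 phi_2 + 2.8585 phi_3 = 2.8214
  (R3) 2.8214 phi_1 + 2.8585 phi_2 + 4.4366 phi_3 = 2.9183
Gaussian elimination:
  R2 <- R2 - (2.8585/4.4366) R1 = R2 - (0.6443) R1:  2.594869 phi_2 + 1.040673 phi_3 = 0.979669
  R3 <- R3 - (2.8214/4.4366) R1 = R3 - (0.635937) R1:  1.040673 phi_2 + 2.642366 phi_3 = 1.100473
  R3 <- R3 - (1.040673/2.594869) R2 = R3 - (0.40105) R2:  2.225004 phi_3 = 0.707576
Back-substitution:
  phi_hat_3 = 0.707576 / 2.225004 = 0.318011
  phi_hat_2 = (0.979669 - (1.040673)(0.318011)) / 2.594869 = 0.250002
  phi_hat_1 = (2.8585 - (2.8585)(0.250002) - (2.8214)(0.318011)) / 4.4366 = 0.280988
So phi_hat = [0.2810, 0.2500, 0.3180].
Therefore phi_hat_2 = 0.2500.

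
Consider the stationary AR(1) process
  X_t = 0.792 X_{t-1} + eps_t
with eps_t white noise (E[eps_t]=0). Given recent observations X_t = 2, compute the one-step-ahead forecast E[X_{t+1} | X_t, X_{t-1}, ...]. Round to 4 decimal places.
E[X_{t+1} \mid \mathcal F_t] = 1.5840

For an AR(p) model X_t = c + sum_i phi_i X_{t-i} + eps_t, the
one-step-ahead conditional mean is
  E[X_{t+1} | X_t, ...] = c + sum_i phi_i X_{t+1-i}.
Substitute known values:
  E[X_{t+1} | ...] = (0.792) * (2)
                   = 1.5840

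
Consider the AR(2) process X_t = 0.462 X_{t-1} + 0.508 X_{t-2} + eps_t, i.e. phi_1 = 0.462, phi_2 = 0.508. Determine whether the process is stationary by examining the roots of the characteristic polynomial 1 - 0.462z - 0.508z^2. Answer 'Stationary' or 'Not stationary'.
\text{Stationary}

The AR(p) characteristic polynomial is P(z) = 1 - 0.462z - 0.508z^2.
Stationarity requires all roots to lie outside the unit circle, i.e. |z| > 1 for every root.
Set 1 + (-0.462) z + (-0.508) z^2 = 0, i.e. a z^2 + b z + c = 0 with a = -0.508, b = -0.462, c = 1.
Discriminant D = b^2 - 4ac = (-0.462)^2 - 4*(-0.508)*1 = 0.213444 - (-2.032) = 2.245444.
D >= 0, so the roots are real: z = (-b +/- sqrt(D)) / (2a) = (0.462 +/- 1.498481) / (-1.016).
  z_1 = (0.462 + 1.498481) / (-1.016) = -1.9296,   |z_1| = 1.9296.
  z_2 = (0.462 - 1.498481) / (-1.016) = 1.0202,   |z_2| = 1.0202.
Moduli of all roots: 1.9296, 1.0202.
All moduli strictly greater than 1? Yes.
Verdict: Stationary.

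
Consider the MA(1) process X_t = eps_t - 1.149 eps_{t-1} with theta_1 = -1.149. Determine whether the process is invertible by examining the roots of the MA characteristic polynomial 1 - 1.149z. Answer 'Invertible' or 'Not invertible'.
\text{Not invertible}

The MA(q) characteristic polynomial is P(z) = 1 - 1.149z.
Invertibility requires all roots to lie outside the unit circle, i.e. |z| > 1 for every root.
This is linear in z: 1 + (-1.149) z = 0  =>  z = -1/(-1.149) = 0.870322,  |z| = 0.870322.
Moduli of all roots: 0.8703.
All moduli strictly greater than 1? No.
Verdict: Not invertible.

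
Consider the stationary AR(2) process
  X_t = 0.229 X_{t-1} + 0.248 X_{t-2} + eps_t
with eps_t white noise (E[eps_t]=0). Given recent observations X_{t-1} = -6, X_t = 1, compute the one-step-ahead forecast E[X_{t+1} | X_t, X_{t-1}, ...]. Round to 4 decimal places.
E[X_{t+1} \mid \mathcal F_t] = -1.2590

For an AR(p) model X_t = c + sum_i phi_i X_{t-i} + eps_t, the
one-step-ahead conditional mean is
  E[X_{t+1} | X_t, ...] = c + sum_i phi_i X_{t+1-i}.
Substitute known values:
  E[X_{t+1} | ...] = (0.229) * (1) + (0.248) * (-6)
                   = -1.2590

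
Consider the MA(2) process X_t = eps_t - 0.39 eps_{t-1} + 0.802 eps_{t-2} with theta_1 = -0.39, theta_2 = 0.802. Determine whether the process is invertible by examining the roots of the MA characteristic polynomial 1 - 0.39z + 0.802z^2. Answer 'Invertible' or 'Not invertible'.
\text{Invertible}

The MA(q) characteristic polynomial is P(z) = 1 - 0.39z + 0.802z^2.
Invertibility requires all roots to lie outside the unit circle, i.e. |z| > 1 for every root.
Set 1 + (-0.39) z + (0.802) z^2 = 0, i.e. a z^2 + b z + c = 0 with a = 0.802, b = -0.39, c = 1.
Discriminant D = b^2 - 4ac = (-0.39)^2 - 4*(0.802)*1 = 0.1521 - (3.208) = -3.0559.
D < 0, so the roots are the complex-conjugate pair z = (-b +/- i sqrt(-D)) / (2a) = 0.2431 +/- 1.0898i.
For a conjugate pair |z|^2 = z * conj(z) = (product of roots) = c/a = 1/(0.802) = 1.246883, so |z| = sqrt(1.246883) = 1.1166 for both roots.
Moduli of all roots: 1.1166, 1.1166.
All moduli strictly greater than 1? Yes.
Verdict: Invertible.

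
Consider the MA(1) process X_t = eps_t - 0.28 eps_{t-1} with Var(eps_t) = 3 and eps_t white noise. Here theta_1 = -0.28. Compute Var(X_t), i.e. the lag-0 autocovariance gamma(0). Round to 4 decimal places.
\gamma(0) = 3.2352

For an MA(q) process X_t = eps_t + sum_i theta_i eps_{t-i} with
Var(eps_t) = sigma^2, the variance is
  gamma(0) = sigma^2 * (1 + sum_i theta_i^2).
  sum_i theta_i^2 = (-0.28)^2 = 0.0784.
  gamma(0) = 3 * (1 + 0.0784) = 3 * 1.0784 = 3.2352.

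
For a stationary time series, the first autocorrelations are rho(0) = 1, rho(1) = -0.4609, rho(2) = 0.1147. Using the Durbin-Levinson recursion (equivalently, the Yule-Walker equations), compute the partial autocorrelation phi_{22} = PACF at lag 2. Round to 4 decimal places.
\phi_{22} = -0.1241

The PACF at lag k is phi_{kk}, the last component of the solution
to the Yule-Walker system G_k phi = r_k where
  (G_k)_{ij} = rho(|i - j|), (r_k)_i = rho(i), i,j = 1..k.
Equivalently, Durbin-Levinson gives phi_{kk} iteratively:
  phi_{11} = rho(1)
  phi_{kk} = [rho(k) - sum_{j=1..k-1} phi_{k-1,j} rho(k-j)]
            / [1 - sum_{j=1..k-1} phi_{k-1,j} rho(j)],
  phi_{k,j} = phi_{k-1,j} - phi_{kk} phi_{k-1,k-j},  j = 1..k-1.
Step k = 1:
  phi_11 = rho(1) = -0.4609.
Step k = 2:
  phi_22 = [rho(2) - phi_11 rho(1)] / [1 - phi_11 rho(1)] = [0.1147 - (-0.4609)(-0.4609)] / [1 - (-0.4609)(-0.4609)]
         = -0.09772881 / 0.78757119 = -0.1241.
Therefore phi_{22} = -0.1241.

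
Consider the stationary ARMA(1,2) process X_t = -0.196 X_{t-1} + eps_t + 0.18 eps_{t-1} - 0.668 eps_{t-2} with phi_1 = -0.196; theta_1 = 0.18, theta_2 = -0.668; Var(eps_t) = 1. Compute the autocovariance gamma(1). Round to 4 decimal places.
\gamma(1) = -0.0955

Multiply the model equation by X_{t-k} and take expectations. With theta_0 = psi_0 = 1 and psi_j the MA(infinity) weights, this gives
  gamma(k) - sum_i phi_i gamma(k-i) = c_k,
  c_k = sigma^2 * sum_{j=k..q} theta_j psi_{j-k}   (c_k = 0 for k > q),
using gamma(-m) = gamma(m).
psi-weights needed (psi_j = theta_j + sum_i phi_i psi_{j-i}):
  psi_1 = theta_1 + phi_1 = 0.18 + (-0.196) = -0.016
  psi_2 = theta_2 + phi_1 psi_1 = -0.668 + (-0.196)(-0.016) = -0.664864
Right-hand sides:
  c_0 = sigma^2 (1 + theta_1 psi_1 + theta_2 psi_2) = 1 * (1 + (0.18)(-0.016) + (-0.668)(-0.664864)) = 1 * 1.441249 = 1.441249
  c_1 = sigma^2 (theta_1 + theta_2 psi_1) = 1 * (0.18 + (-0.668)(-0.016)) = 0.190688
  c_2 = sigma^2 theta_2 = 1 * (-0.668) = -0.668
Equations for k = 0 and k = 1 (AR order 1):
  gamma(0) = phi_1 gamma(1) + c_0
  gamma(1) = phi_1 gamma(0) + c_1
Substituting the second into the first: gamma(0) (1 - phi_1^2) = c_0 + phi_1 c_1, so
  gamma(0) = (c_0 + phi_1 c_1) / (1 - phi_1^2) = (1.441249 + (-0.196)(0.190688)) / (1 - (-0.196)^2) = 1.403874 / 0.961584 = 1.45996.
  gamma(1) = phi_1 gamma(0) + c_1 = (-0.196)(1.45996) + (0.190688) = -0.095464.
Therefore gamma(1) = -0.0955 (to 4 decimal places).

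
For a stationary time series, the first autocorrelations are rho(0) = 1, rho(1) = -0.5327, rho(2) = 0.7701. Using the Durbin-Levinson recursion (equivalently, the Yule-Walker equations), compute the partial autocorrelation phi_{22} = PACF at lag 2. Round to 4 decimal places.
\phi_{22} = 0.6790

The PACF at lag k is phi_{kk}, the last component of the solution
to the Yule-Walker system G_k phi = r_k where
  (G_k)_{ij} = rho(|i - j|), (r_k)_i = rho(i), i,j = 1..k.
Equivalently, Durbin-Levinson gives phi_{kk} iteratively:
  phi_{11} = rho(1)
  phi_{kk} = [rho(k) - sum_{j=1..k-1} phi_{k-1,j} rho(k-j)]
            / [1 - sum_{j=1..k-1} phi_{k-1,j} rho(j)],
  phi_{k,j} = phi_{k-1,j} - phi_{kk} phi_{k-1,k-j},  j = 1..k-1.
Step k = 1:
  phi_11 = rho(1) = -0.5327.
Step k = 2:
  phi_22 = [rho(2) - phi_11 rho(1)] / [1 - phi_11 rho(1)] = [0.7701 - (-0.5327)(-0.5327)] / [1 - (-0.5327)(-0.5327)]
         = 0.48633071 / 0.71623071 = 0.679.
Therefore phi_{22} = 0.6790.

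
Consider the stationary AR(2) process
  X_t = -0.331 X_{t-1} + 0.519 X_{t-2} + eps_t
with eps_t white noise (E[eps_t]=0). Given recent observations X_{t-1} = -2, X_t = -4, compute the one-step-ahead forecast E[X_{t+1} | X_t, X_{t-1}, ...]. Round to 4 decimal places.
E[X_{t+1} \mid \mathcal F_t] = 0.2860

For an AR(p) model X_t = c + sum_i phi_i X_{t-i} + eps_t, the
one-step-ahead conditional mean is
  E[X_{t+1} | X_t, ...] = c + sum_i phi_i X_{t+1-i}.
Substitute known values:
  E[X_{t+1} | ...] = (-0.331) * (-4) + (0.519) * (-2)
                   = 0.2860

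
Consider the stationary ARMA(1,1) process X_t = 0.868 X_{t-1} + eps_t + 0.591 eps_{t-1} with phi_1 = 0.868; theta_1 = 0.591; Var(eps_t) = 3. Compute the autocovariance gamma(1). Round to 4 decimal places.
\gamma(1) = 26.8572

Multiply the model equation by X_{t-k} and take expectations. With theta_0 = psi_0 = 1 and psi_j the MA(infinity) weights, this gives
  gamma(k) - sum_i phi_i gamma(k-i) = c_k,
  c_k = sigma^2 * sum_{j=k..q} theta_j psi_{j-k}   (c_k = 0 for k > q),
using gamma(-m) = gamma(m).
psi-weights needed (psi_j = theta_j + sum_i phi_i psi_{j-i}):
  psi_1 = theta_1 + phi_1 = 0.591 + (0.868) = 1.459
Right-hand sides:
  c_0 = sigma^2 (1 + theta_1 psi_1) = 3 * (1 + (0.591)(1.459)) = 3 * 1.862269 = 5.586807
  c_1 = sigma^2 theta_1 = 3 * (0.591) = 1.773
  c_2 = 0
Equations for k = 0 and k = 1 (AR order 1):
  gamma(0) = phi_1 gamma(1) + c_0
  gamma(1) = phi_1 gamma(0) + c_1
Substituting the second into the first: gamma(0) (1 - phi_1^2) = c_0 + phi_1 c_1, so
  gamma(0) = (c_0 + phi_1 c_1) / (1 - phi_1^2) = (5.586807 + (0.868)(1.773)) / (1 - (0.868)^2) = 7.125771 / 0.246576 = 28.898883.
  gamma(1) = phi_1 gamma(0) + c_1 = (0.868)(28.898883) + (1.773) = 26.857231.
Therefore gamma(1) = 26.8572 (to 4 decimal places).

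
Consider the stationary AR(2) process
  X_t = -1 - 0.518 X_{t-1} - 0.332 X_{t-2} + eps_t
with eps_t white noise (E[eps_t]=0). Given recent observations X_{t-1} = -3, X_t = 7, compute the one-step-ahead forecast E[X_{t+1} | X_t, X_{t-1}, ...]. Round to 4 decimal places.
E[X_{t+1} \mid \mathcal F_t] = -3.6300

For an AR(p) model X_t = c + sum_i phi_i X_{t-i} + eps_t, the
one-step-ahead conditional mean is
  E[X_{t+1} | X_t, ...] = c + sum_i phi_i X_{t+1-i}.
Substitute known values:
  E[X_{t+1} | ...] = -1 + (-0.518) * (7) + (-0.332) * (-3)
                   = -3.6300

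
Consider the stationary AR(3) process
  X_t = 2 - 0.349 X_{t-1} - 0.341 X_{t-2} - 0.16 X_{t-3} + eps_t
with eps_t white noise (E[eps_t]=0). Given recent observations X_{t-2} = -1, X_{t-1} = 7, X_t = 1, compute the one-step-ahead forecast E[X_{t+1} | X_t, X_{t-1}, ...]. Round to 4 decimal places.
E[X_{t+1} \mid \mathcal F_t] = -0.5760

For an AR(p) model X_t = c + sum_i phi_i X_{t-i} + eps_t, the
one-step-ahead conditional mean is
  E[X_{t+1} | X_t, ...] = c + sum_i phi_i X_{t+1-i}.
Substitute known values:
  E[X_{t+1} | ...] = 2 + (-0.349) * (1) + (-0.341) * (7) + (-0.16) * (-1)
                   = -0.5760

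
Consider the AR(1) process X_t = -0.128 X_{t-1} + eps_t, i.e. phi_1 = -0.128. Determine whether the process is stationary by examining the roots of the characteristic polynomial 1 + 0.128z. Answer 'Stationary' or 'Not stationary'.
\text{Stationary}

The AR(p) characteristic polynomial is P(z) = 1 + 0.128z.
Stationarity requires all roots to lie outside the unit circle, i.e. |z| > 1 for every root.
This is linear in z: 1 + (0.128) z = 0  =>  z = -1/(0.128) = -7.8125,  |z| = 7.8125.
Moduli of all roots: 7.8125.
All moduli strictly greater than 1? Yes.
Verdict: Stationary.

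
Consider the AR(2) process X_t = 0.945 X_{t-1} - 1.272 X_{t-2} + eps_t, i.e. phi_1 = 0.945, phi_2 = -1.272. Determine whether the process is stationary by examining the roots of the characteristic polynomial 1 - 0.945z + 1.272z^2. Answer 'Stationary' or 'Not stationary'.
\text{Not stationary}

The AR(p) characteristic polynomial is P(z) = 1 - 0.945z + 1.272z^2.
Stationarity requires all roots to lie outside the unit circle, i.e. |z| > 1 for every root.
Set 1 + (-0.945) z + (1.272) z^2 = 0, i.e. a z^2 + b z + c = 0 with a = 1.272, b = -0.945, c = 1.
Discriminant D = b^2 - 4ac = (-0.945)^2 - 4*(1.272)*1 = 0.893025 - (5.088) = -4.194975.
D < 0, so the roots are the complex-conjugate pair z = (-b +/- i sqrt(-D)) / (2a) = 0.3715 +/- 0.8051i.
For a conjugate pair |z|^2 = z * conj(z) = (product of roots) = c/a = 1/(1.272) = 0.786164, so |z| = sqrt(0.786164) = 0.8867 for both roots.
Moduli of all roots: 0.8867, 0.8867.
All moduli strictly greater than 1? No.
Verdict: Not stationary.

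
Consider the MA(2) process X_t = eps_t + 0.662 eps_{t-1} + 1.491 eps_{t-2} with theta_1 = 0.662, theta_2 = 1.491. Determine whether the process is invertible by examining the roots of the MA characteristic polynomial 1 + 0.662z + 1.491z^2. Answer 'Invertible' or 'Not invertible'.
\text{Not invertible}

The MA(q) characteristic polynomial is P(z) = 1 + 0.662z + 1.491z^2.
Invertibility requires all roots to lie outside the unit circle, i.e. |z| > 1 for every root.
Set 1 + (0.662) z + (1.491) z^2 = 0, i.e. a z^2 + b z + c = 0 with a = 1.491, b = 0.662, c = 1.
Discriminant D = b^2 - 4ac = (0.662)^2 - 4*(1.491)*1 = 0.438244 - (5.964) = -5.525756.
D < 0, so the roots are the complex-conjugate pair z = (-b +/- i sqrt(-D)) / (2a) = -0.222 +/- 0.7883i.
For a conjugate pair |z|^2 = z * conj(z) = (product of roots) = c/a = 1/(1.491) = 0.670691, so |z| = sqrt(0.670691) = 0.819 for both roots.
Moduli of all roots: 0.8190, 0.8190.
All moduli strictly greater than 1? No.
Verdict: Not invertible.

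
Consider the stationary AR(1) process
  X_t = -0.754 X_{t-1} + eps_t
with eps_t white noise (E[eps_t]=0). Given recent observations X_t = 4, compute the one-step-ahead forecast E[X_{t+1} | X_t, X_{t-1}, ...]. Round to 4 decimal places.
E[X_{t+1} \mid \mathcal F_t] = -3.0160

For an AR(p) model X_t = c + sum_i phi_i X_{t-i} + eps_t, the
one-step-ahead conditional mean is
  E[X_{t+1} | X_t, ...] = c + sum_i phi_i X_{t+1-i}.
Substitute known values:
  E[X_{t+1} | ...] = (-0.754) * (4)
                   = -3.0160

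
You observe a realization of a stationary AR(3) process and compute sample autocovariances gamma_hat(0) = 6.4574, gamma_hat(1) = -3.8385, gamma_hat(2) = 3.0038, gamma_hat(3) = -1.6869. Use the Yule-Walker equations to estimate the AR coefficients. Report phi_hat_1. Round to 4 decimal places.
\hat\phi_{1} = -0.5110

The Yule-Walker equations for an AR(p) process read, in matrix form,
  Gamma_p phi = r_p,   with   (Gamma_p)_{ij} = gamma(|i - j|),
                       (r_p)_i = gamma(i),   i,j = 1..p.
Substitute the sample gammas (Toeplitz matrix and right-hand side of size 3):
  Gamma_p = [[6.4574, -3.8385, 3.0038], [-3.8385, 6.4574, -3.8385], [3.0038, -3.8385, 6.4574]]
  r_p     = [-3.8385, 3.0038, -1.6869]
Written out (R1..R3):
  (R1) 6.4574 phi_1 - 3.8385 phi_2 + 3.0038 phi_3 = -3.8385
  (R2) -3.8385 phi_1 + 6.4574 phi_2 - 3.8385 phi_3 = 3.0038
  (R3) 3.0038 phi_1 - 3.8385 phi_2 + 6.4574 phi_3 = -1.6869
Gaussian elimination:
  R2 <- R2 - (-3.8385/6.4574) R1 = R2 - (-0.594434) R1:  4.175664 phi_2 - 2.052938 phi_3 = 0.722064
  R3 <- R3 - (3.0038/6.4574) R1 = R3 - (0.465172) R1:  -2.052938 phi_2 + 5.060117 phi_3 = 0.098662
  R3 <- R3 - (-2.052938/4.175664) R2 = R3 - (-0.491644) R2:  4.050803 phi_3 = 0.45366
Back-substitution:
  phi_hat_3 = 0.45366 / 4.050803 = 0.111993
  phi_hat_2 = (0.722064 - (-2.052938)(0.111993)) / 4.175664 = 0.227982
  phi_hat_1 = (-3.8385 - (-3.8385)(0.227982) - (3.0038)(0.111993)) / 6.4574 = -0.51101
So phi_hat = [-0.5110, 0.2280, 0.1120].
Therefore phi_hat_1 = -0.5110.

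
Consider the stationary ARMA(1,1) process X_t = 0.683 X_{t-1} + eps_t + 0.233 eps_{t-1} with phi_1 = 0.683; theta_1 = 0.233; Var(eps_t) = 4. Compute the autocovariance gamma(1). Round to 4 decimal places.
\gamma(1) = 7.9606

Multiply the model equation by X_{t-k} and take expectations. With theta_0 = psi_0 = 1 and psi_j the MA(infinity) weights, this gives
  gamma(k) - sum_i phi_i gamma(k-i) = c_k,
  c_k = sigma^2 * sum_{j=k..q} theta_j psi_{j-k}   (c_k = 0 for k > q),
using gamma(-m) = gamma(m).
psi-weights needed (psi_j = theta_j + sum_i phi_i psi_{j-i}):
  psi_1 = theta_1 + phi_1 = 0.233 + (0.683) = 0.916
Right-hand sides:
  c_0 = sigma^2 (1 + theta_1 psi_1) = 4 * (1 + (0.233)(0.916)) = 4 * 1.213428 = 4.853712
  c_1 = sigma^2 theta_1 = 4 * (0.233) = 0.932
  c_2 = 0
Equations for k = 0 and k = 1 (AR order 1):
  gamma(0) = phi_1 gamma(1) + c_0
  gamma(1) = phi_1 gamma(0) + c_1
Substituting the second into the first: gamma(0) (1 - phi_1^2) = c_0 + phi_1 c_1, so
  gamma(0) = (c_0 + phi_1 c_1) / (1 - phi_1^2) = (4.853712 + (0.683)(0.932)) / (1 - (0.683)^2) = 5.490268 / 0.533511 = 10.290824.
  gamma(1) = phi_1 gamma(0) + c_1 = (0.683)(10.290824) + (0.932) = 7.960633.
Therefore gamma(1) = 7.9606 (to 4 decimal places).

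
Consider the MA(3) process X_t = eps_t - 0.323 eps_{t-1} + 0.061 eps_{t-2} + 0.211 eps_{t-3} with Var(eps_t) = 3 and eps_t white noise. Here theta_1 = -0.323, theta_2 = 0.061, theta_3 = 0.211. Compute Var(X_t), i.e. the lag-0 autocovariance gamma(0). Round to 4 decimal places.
\gamma(0) = 3.4577

For an MA(q) process X_t = eps_t + sum_i theta_i eps_{t-i} with
Var(eps_t) = sigma^2, the variance is
  gamma(0) = sigma^2 * (1 + sum_i theta_i^2).
  sum_i theta_i^2 = (-0.323)^2 + (0.061)^2 + (0.211)^2 = 0.104329 + 0.003721 + 0.044521 = 0.152571.
  gamma(0) = 3 * (1 + 0.152571) = 3 * 1.152571 = 3.457713, which rounds to 3.4577.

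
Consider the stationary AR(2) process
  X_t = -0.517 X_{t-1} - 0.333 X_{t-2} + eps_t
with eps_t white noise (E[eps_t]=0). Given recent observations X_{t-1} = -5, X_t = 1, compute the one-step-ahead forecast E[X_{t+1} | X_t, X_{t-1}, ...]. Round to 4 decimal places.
E[X_{t+1} \mid \mathcal F_t] = 1.1480

For an AR(p) model X_t = c + sum_i phi_i X_{t-i} + eps_t, the
one-step-ahead conditional mean is
  E[X_{t+1} | X_t, ...] = c + sum_i phi_i X_{t+1-i}.
Substitute known values:
  E[X_{t+1} | ...] = (-0.517) * (1) + (-0.333) * (-5)
                   = 1.1480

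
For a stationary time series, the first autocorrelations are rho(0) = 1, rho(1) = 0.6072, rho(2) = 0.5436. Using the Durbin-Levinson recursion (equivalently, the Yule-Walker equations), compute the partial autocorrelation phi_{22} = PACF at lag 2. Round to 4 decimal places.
\phi_{22} = 0.2771

The PACF at lag k is phi_{kk}, the last component of the solution
to the Yule-Walker system G_k phi = r_k where
  (G_k)_{ij} = rho(|i - j|), (r_k)_i = rho(i), i,j = 1..k.
Equivalently, Durbin-Levinson gives phi_{kk} iteratively:
  phi_{11} = rho(1)
  phi_{kk} = [rho(k) - sum_{j=1..k-1} phi_{k-1,j} rho(k-j)]
            / [1 - sum_{j=1..k-1} phi_{k-1,j} rho(j)],
  phi_{k,j} = phi_{k-1,j} - phi_{kk} phi_{k-1,k-j},  j = 1..k-1.
Step k = 1:
  phi_11 = rho(1) = 0.6072.
Step k = 2:
  phi_22 = [rho(2) - phi_11 rho(1)] / [1 - phi_11 rho(1)] = [0.5436 - (0.6072)(0.6072)] / [1 - (0.6072)(0.6072)]
         = 0.17490816 / 0.63130816 = 0.2771.
Therefore phi_{22} = 0.2771.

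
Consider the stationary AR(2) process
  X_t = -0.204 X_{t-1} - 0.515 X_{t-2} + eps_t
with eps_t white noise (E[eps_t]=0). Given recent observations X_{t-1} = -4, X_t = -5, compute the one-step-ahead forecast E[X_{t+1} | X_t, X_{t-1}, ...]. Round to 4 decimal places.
E[X_{t+1} \mid \mathcal F_t] = 3.0800

For an AR(p) model X_t = c + sum_i phi_i X_{t-i} + eps_t, the
one-step-ahead conditional mean is
  E[X_{t+1} | X_t, ...] = c + sum_i phi_i X_{t+1-i}.
Substitute known values:
  E[X_{t+1} | ...] = (-0.204) * (-5) + (-0.515) * (-4)
                   = 3.0800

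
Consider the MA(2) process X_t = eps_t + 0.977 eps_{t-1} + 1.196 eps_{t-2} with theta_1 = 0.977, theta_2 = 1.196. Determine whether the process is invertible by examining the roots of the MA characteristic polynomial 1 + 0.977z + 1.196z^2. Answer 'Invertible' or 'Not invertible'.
\text{Not invertible}

The MA(q) characteristic polynomial is P(z) = 1 + 0.977z + 1.196z^2.
Invertibility requires all roots to lie outside the unit circle, i.e. |z| > 1 for every root.
Set 1 + (0.977) z + (1.196) z^2 = 0, i.e. a z^2 + b z + c = 0 with a = 1.196, b = 0.977, c = 1.
Discriminant D = b^2 - 4ac = (0.977)^2 - 4*(1.196)*1 = 0.954529 - (4.784) = -3.829471.
D < 0, so the roots are the complex-conjugate pair z = (-b +/- i sqrt(-D)) / (2a) = -0.4084 +/- 0.8181i.
For a conjugate pair |z|^2 = z * conj(z) = (product of roots) = c/a = 1/(1.196) = 0.83612, so |z| = sqrt(0.83612) = 0.9144 for both roots.
Moduli of all roots: 0.9144, 0.9144.
All moduli strictly greater than 1? No.
Verdict: Not invertible.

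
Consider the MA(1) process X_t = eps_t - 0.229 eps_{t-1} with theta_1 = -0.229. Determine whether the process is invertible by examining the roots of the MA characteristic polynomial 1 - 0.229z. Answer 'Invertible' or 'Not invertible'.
\text{Invertible}

The MA(q) characteristic polynomial is P(z) = 1 - 0.229z.
Invertibility requires all roots to lie outside the unit circle, i.e. |z| > 1 for every root.
This is linear in z: 1 + (-0.229) z = 0  =>  z = -1/(-0.229) = 4.366812,  |z| = 4.366812.
Moduli of all roots: 4.3668.
All moduli strictly greater than 1? Yes.
Verdict: Invertible.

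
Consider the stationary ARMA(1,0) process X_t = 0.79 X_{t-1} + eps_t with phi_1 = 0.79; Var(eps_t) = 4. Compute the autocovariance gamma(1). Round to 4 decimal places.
\gamma(1) = 8.4065

Multiply the model equation by X_{t-k} and take expectations. With theta_0 = psi_0 = 1 and psi_j the MA(infinity) weights, this gives
  gamma(k) - sum_i phi_i gamma(k-i) = c_k,
  c_k = sigma^2 * sum_{j=k..q} theta_j psi_{j-k}   (c_k = 0 for k > q),
using gamma(-m) = gamma(m).
Pure AR (q = 0): c_0 = sigma^2 = 4, c_k = 0 for k >= 1.
Equations for k = 0 and k = 1 (AR order 1):
  gamma(0) = phi_1 gamma(1) + c_0
  gamma(1) = phi_1 gamma(0) + c_1
Substituting the second into the first: gamma(0) (1 - phi_1^2) = c_0 + phi_1 c_1, so
  gamma(0) = c_0 / (1 - phi_1^2) = 4 / (1 - (0.79)^2) = 4 / 0.3759 = 10.641128.
  gamma(1) = phi_1 gamma(0) = (0.79)(10.641128) = 8.406491.
Therefore gamma(1) = 8.4065 (to 4 decimal places).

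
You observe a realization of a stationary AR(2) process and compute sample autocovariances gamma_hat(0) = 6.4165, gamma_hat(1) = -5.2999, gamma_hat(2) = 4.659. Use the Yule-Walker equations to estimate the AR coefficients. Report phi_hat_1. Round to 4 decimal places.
\hat\phi_{1} = -0.7120

The Yule-Walker equations for an AR(p) process read, in matrix form,
  Gamma_p phi = r_p,   with   (Gamma_p)_{ij} = gamma(|i - j|),
                       (r_p)_i = gamma(i),   i,j = 1..p.
Substitute the sample gammas (Toeplitz matrix and right-hand side of size 2):
  Gamma_p = [[6.4165, -5.2999], [-5.2999, 6.4165]]
  r_p     = [-5.2999, 4.659]
Written out:
  6.4165 phi_1 - 5.2999 phi_2 = -5.2999
  -5.2999 phi_1 + 6.4165 phi_2 = 4.659
Solve by Cramer's rule:
  det = gamma(0)^2 - gamma(1)^2 = (6.4165)^2 - (-5.2999)^2 = 41.17147225 - 28.08894001 = 13.08253224
  phi_hat_1 = [gamma(1) gamma(0) - gamma(1) gamma(2)] / det = [(-5.2999)(6.4165) - (-5.2999)(4.659)] / 13.08253224 = -9.31457425 / 13.08253224 = -0.712
  phi_hat_2 = [gamma(0) gamma(2) - gamma(1)^2] / det = [(6.4165)(4.659) - (-5.2999)^2] / 13.08253224 = 1.80553349 / 13.08253224 = 0.138
So phi_hat = [-0.7120, 0.1380].
Therefore phi_hat_1 = -0.7120.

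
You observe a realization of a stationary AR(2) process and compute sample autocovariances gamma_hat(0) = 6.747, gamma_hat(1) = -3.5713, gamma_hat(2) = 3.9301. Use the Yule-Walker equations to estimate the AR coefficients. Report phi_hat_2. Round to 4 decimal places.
\hat\phi_{2} = 0.4200

The Yule-Walker equations for an AR(p) process read, in matrix form,
  Gamma_p phi = r_p,   with   (Gamma_p)_{ij} = gamma(|i - j|),
                       (r_p)_i = gamma(i),   i,j = 1..p.
Substitute the sample gammas (Toeplitz matrix and right-hand side of size 2):
  Gamma_p = [[6.747, -3.5713], [-3.5713, 6.747]]
  r_p     = [-3.5713, 3.9301]
Written out:
  6.747 phi_1 - 3.5713 phi_2 = -3.5713
  -3.5713 phi_1 + 6.747 phi_2 = 3.9301
Solve by Cramer's rule:
  det = gamma(0)^2 - gamma(1)^2 = (6.747)^2 - (-3.5713)^2 = 45.522009 - 12.75418369 = 32.76782531
  phi_hat_1 = [gamma(1) gamma(0) - gamma(1) gamma(2)] / det = [(-3.5713)(6.747) - (-3.5713)(3.9301)] / 32.76782531 = -10.05999497 / 32.76782531 = -0.307
  phi_hat_2 = [gamma(0) gamma(2) - gamma(1)^2] / det = [(6.747)(3.9301) - (-3.5713)^2] / 32.76782531 = 13.76220101 / 32.76782531 = 0.42
So phi_hat = [-0.3070, 0.4200].
Therefore phi_hat_2 = 0.4200.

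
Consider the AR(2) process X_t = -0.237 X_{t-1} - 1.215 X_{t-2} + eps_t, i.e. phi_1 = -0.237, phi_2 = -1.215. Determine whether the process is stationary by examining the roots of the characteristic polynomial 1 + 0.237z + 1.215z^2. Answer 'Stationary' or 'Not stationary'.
\text{Not stationary}

The AR(p) characteristic polynomial is P(z) = 1 + 0.237z + 1.215z^2.
Stationarity requires all roots to lie outside the unit circle, i.e. |z| > 1 for every root.
Set 1 + (0.237) z + (1.215) z^2 = 0, i.e. a z^2 + b z + c = 0 with a = 1.215, b = 0.237, c = 1.
Discriminant D = b^2 - 4ac = (0.237)^2 - 4*(1.215)*1 = 0.056169 - (4.86) = -4.803831.
D < 0, so the roots are the complex-conjugate pair z = (-b +/- i sqrt(-D)) / (2a) = -0.0975 +/- 0.902i.
For a conjugate pair |z|^2 = z * conj(z) = (product of roots) = c/a = 1/(1.215) = 0.823045, so |z| = sqrt(0.823045) = 0.9072 for both roots.
Moduli of all roots: 0.9072, 0.9072.
All moduli strictly greater than 1? No.
Verdict: Not stationary.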